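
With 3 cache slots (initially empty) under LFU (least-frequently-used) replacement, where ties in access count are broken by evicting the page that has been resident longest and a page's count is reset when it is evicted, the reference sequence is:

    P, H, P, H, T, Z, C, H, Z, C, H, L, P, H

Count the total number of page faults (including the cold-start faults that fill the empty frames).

P → miss, frames [P]
H → miss, frames [P, H]
P → hit
H → hit
T → miss, frames [P, H, T]
Z → miss, evict T, frames [P, H, Z]
C → miss, evict Z, frames [P, H, C]
H → hit
Z → miss, evict C, frames [P, H, Z]
C → miss, evict Z, frames [P, H, C]
H → hit
L → miss, evict C, frames [P, H, L]
P → hit
H → hit
Page faults: 8.

8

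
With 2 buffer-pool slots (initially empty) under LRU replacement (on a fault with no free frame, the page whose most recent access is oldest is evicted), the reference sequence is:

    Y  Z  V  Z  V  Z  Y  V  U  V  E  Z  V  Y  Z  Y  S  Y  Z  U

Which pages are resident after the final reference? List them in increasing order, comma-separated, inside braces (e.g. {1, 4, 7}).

Y → fault, frames {Y}
Z → fault, frames {Y,Z}
V → fault, evict Y, frames {Z,V}
Z → hit
V → hit
Z → hit
Y → fault, evict V, frames {Z,Y}
V → fault, evict Z, frames {Y,V}
U → fault, evict Y, frames {V,U}
V → hit
E → fault, evict U, frames {V,E}
Z → fault, evict V, frames {E,Z}
V → fault, evict E, frames {Z,V}
Y → fault, evict Z, frames {V,Y}
Z → fault, evict V, frames {Y,Z}
Y → hit
S → fault, evict Z, frames {Y,S}
Y → hit
Z → fault, evict S, frames {Y,Z}
U → fault, evict Y, frames {Z,U}

{U, Z}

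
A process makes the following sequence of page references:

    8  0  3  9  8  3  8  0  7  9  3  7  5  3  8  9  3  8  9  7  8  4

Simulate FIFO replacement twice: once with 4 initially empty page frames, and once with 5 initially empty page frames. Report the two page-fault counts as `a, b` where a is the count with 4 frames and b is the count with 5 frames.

4 frames: F F F F . . . . F . . . F . F . F . F F . F → 11 faults.
5 frames: F F F F . . . . F . . . F . F . . . . . . F → 8 faults.
8 < 11: adding a frame reduced faults, as is typical.

11, 8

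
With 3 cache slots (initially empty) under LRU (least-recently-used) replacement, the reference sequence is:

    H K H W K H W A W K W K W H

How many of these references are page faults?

H: miss, frames [H]
K: miss, frames [H, K]
H: hit
W: miss, frames [K, H, W]
K: hit
H: hit
W: hit
A: miss, evict K, frames [H, W, A]
W: hit
K: miss, evict H, frames [A, W, K]
W: hit
K: hit
W: hit
H: miss, evict A, frames [K, W, H]
Page faults: 6.

6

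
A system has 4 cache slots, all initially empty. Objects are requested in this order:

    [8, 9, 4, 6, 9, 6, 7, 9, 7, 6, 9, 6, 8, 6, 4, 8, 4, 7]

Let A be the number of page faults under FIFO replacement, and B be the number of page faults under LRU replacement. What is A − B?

-2

Under FIFO: F F F F . . F . . . . . F . . . . . → 6 faults.
Under LRU: F F F F . . F . . . . . F . F . . F → 8 faults.
A − B = 6 − 8 = -2.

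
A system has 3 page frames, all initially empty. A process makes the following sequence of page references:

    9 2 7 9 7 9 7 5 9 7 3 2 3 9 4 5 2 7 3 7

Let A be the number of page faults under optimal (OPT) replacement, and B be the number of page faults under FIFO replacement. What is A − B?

-2

Under OPT: F F F . . . . F . . F F . . F F . F . . → 9 faults.
Under FIFO: F F F . . . . F F . F F . . F F . F F . → 11 faults.
A − B = 9 − 11 = -2.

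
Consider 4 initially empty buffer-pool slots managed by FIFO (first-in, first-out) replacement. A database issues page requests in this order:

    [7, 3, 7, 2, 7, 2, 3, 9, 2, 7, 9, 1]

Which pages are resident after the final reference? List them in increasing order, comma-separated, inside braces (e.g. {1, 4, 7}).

{1, 2, 3, 9}

7: fault, frames [7]
3: fault, frames [7, 3]
7: hit
2: fault, frames [7, 3, 2]
7: hit
2: hit
3: hit
9: fault, frames [7, 3, 2, 9]
2: hit
7: hit
9: hit
1: fault, evict 7, frames [3, 2, 9, 1]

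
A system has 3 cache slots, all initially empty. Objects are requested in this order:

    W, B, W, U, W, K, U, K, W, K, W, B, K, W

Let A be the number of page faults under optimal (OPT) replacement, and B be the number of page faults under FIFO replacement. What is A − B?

-1

Under OPT: F F . F . F . . . . . F . . → 5 faults.
Under FIFO: F F . F . F . . F . . F . . → 6 faults.
A − B = 5 − 6 = -1.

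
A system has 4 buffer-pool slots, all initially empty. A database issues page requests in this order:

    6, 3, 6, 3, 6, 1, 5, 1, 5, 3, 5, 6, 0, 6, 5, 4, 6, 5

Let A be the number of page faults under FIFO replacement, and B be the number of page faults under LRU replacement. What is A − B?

Under FIFO: F F . . . F F . . . . . F F . F . . → 7 faults.
Under LRU: F F . . . F F . . . . . F . . F . . → 6 faults.
A − B = 7 − 6 = 1.

1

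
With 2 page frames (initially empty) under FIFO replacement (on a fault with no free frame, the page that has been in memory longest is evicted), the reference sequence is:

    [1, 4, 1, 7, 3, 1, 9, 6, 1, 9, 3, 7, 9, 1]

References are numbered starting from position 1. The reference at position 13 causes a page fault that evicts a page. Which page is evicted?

3

pos 1: 1: miss, frames [1]
pos 2: 4: miss, frames [1, 4]
pos 3: 1: hit
pos 4: 7: miss, evict 1, frames [4, 7]
pos 5: 3: miss, evict 4, frames [7, 3]
pos 6: 1: miss, evict 7, frames [3, 1]
pos 7: 9: miss, evict 3, frames [1, 9]
pos 8: 6: miss, evict 1, frames [9, 6]
pos 9: 1: miss, evict 9, frames [6, 1]
pos 10: 9: miss, evict 6, frames [1, 9]
pos 11: 3: miss, evict 1, frames [9, 3]
pos 12: 7: miss, evict 9, frames [3, 7]
pos 13: 9: miss, evict 3, frames [7, 9]
At position 13, page 3 is evicted.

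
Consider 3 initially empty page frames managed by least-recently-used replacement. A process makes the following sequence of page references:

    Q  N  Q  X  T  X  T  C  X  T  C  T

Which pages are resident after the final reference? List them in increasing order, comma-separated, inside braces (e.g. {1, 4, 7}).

Q → fault, frames [Q]
N → fault, frames [Q, N]
Q → hit
X → fault, frames [N, Q, X]
T → fault, evict N, frames [Q, X, T]
X → hit
T → hit
C → fault, evict Q, frames [X, T, C]
X → hit
T → hit
C → hit
T → hit

{C, T, X}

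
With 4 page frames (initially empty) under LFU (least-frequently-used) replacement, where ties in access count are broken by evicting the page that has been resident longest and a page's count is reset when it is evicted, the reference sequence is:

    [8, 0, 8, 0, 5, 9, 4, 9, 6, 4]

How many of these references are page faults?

8 -> fault, frames (8)
0 -> fault, frames (8 0)
8 -> hit
0 -> hit
5 -> fault, frames (8 0 5)
9 -> fault, frames (8 0 5 9)
4 -> fault, evict 5, frames (8 0 9 4)
9 -> hit
6 -> fault, evict 4, frames (8 0 9 6)
4 -> fault, evict 6, frames (8 0 9 4)
Page faults: 7.

7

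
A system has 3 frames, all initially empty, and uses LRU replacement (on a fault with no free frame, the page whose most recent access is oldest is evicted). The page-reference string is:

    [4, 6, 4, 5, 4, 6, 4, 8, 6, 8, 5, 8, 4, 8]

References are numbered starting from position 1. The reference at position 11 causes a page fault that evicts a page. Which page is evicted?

4

pos 1: 4 → miss, frames [4]
pos 2: 6 → miss, frames [4, 6]
pos 3: 4 → hit
pos 4: 5 → miss, frames [6, 4, 5]
pos 5: 4 → hit
pos 6: 6 → hit
pos 7: 4 → hit
pos 8: 8 → miss, evict 5, frames [6, 4, 8]
pos 9: 6 → hit
pos 10: 8 → hit
pos 11: 5 → miss, evict 4, frames [6, 8, 5]
At position 11, page 4 is evicted.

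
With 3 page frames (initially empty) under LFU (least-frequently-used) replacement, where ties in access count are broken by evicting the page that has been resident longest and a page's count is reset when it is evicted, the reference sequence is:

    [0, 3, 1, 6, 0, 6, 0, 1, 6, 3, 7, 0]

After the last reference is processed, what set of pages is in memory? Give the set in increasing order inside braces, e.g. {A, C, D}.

{0, 6, 7}

0: miss, frames (0)
3: miss, frames (0 3)
1: miss, frames (0 3 1)
6: miss, evict 0, frames (3 1 6)
0: miss, evict 3, frames (1 6 0)
6: hit
0: hit
1: hit
6: hit
3: miss, evict 1, frames (6 0 3)
7: miss, evict 3, frames (6 0 7)
0: hit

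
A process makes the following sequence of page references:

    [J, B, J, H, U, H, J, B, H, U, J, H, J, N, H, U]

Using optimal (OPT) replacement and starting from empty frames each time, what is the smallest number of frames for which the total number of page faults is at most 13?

f=1: 16 faults
f=2: 10 faults
f=3: 7 faults
f=4: 5 faults
f=5: 5 faults
Smallest f with faults ≤ 13 is 2.

2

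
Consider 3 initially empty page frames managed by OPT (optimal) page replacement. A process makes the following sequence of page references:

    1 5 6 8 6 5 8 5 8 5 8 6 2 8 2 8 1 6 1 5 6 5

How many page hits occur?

1 -> fault, frames [1]
5 -> fault, frames [1, 5]
6 -> fault, frames [1, 5, 6]
8 -> fault, evict 1, frames [5, 6, 8]
6 -> hit
5 -> hit
8 -> hit
5 -> hit
8 -> hit
5 -> hit
8 -> hit
6 -> hit
2 -> fault, evict 5, frames [6, 8, 2]
8 -> hit
2 -> hit
8 -> hit
1 -> fault, evict 2, frames [6, 8, 1]
6 -> hit
1 -> hit
5 -> fault, evict 1, frames [6, 8, 5]
6 -> hit
5 -> hit
Hits: 15.

15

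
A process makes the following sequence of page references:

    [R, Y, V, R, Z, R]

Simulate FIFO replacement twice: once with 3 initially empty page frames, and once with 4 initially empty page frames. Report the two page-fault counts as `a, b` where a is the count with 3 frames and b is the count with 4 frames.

3 frames: F F F . F F → 5 faults.
4 frames: F F F . F . → 4 faults.
4 < 5: adding a frame reduced faults, as is typical.

5, 4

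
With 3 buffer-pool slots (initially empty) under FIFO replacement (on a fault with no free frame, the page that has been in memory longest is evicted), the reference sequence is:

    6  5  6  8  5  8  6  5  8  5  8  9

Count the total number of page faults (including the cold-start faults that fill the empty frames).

6: fault, frames [6]
5: fault, frames [6, 5]
6: hit
8: fault, frames [6, 5, 8]
5: hit
8: hit
6: hit
5: hit
8: hit
5: hit
8: hit
9: fault, evict 6, frames [5, 8, 9]
Page faults: 4.

4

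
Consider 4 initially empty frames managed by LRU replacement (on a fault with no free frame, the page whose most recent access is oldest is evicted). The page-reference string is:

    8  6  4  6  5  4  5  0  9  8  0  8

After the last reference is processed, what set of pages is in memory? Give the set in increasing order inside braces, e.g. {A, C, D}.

{0, 5, 8, 9}

8: fault, frames {8}
6: fault, frames {8,6}
4: fault, frames {8,6,4}
6: hit
5: fault, frames {8,4,6,5}
4: hit
5: hit
0: fault, evict 8, frames {6,4,5,0}
9: fault, evict 6, frames {4,5,0,9}
8: fault, evict 4, frames {5,0,9,8}
0: hit
8: hit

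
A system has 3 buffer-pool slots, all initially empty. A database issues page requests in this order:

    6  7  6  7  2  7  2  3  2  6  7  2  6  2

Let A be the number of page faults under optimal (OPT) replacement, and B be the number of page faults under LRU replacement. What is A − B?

Under OPT: F F . . F . . F . . F . . . → 5 faults.
Under LRU: F F . . F . . F . F F . . . → 6 faults.
A − B = 5 − 6 = -1.

-1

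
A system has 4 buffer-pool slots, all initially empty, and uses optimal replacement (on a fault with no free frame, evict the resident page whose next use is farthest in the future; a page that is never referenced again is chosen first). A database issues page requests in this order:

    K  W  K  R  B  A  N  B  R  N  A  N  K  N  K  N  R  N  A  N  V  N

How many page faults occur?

K → miss, frames [K]
W → miss, frames [K, W]
K → hit
R → miss, frames [K, W, R]
B → miss, frames [K, W, R, B]
A → miss, evict W, frames [K, R, B, A]
N → miss, evict K, frames [R, B, A, N]
B → hit
R → hit
N → hit
A → hit
N → hit
K → miss, evict B, frames [R, A, N, K]
N → hit
K → hit
N → hit
R → hit
N → hit
A → hit
N → hit
V → miss, evict K, frames [R, A, N, V]
N → hit
Page faults: 8.

8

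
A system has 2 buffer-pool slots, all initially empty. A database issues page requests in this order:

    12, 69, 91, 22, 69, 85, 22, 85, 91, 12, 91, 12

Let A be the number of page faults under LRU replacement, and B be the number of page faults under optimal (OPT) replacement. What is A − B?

2

Under LRU: F F F F F F F . F F . . → 9 faults.
Under OPT: F F F F . F . . F F . . → 7 faults.
A − B = 9 − 7 = 2.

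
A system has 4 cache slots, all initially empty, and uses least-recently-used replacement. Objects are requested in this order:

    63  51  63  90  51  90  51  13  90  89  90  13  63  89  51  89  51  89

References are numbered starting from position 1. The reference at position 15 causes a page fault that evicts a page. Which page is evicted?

90

pos 1: 63 -> miss, frames [63]
pos 2: 51 -> miss, frames [63, 51]
pos 3: 63 -> hit
pos 4: 90 -> miss, frames [51, 63, 90]
pos 5: 51 -> hit
pos 6: 90 -> hit
pos 7: 51 -> hit
pos 8: 13 -> miss, frames [63, 90, 51, 13]
pos 9: 90 -> hit
pos 10: 89 -> miss, evict 63, frames [51, 13, 90, 89]
pos 11: 90 -> hit
pos 12: 13 -> hit
pos 13: 63 -> miss, evict 51, frames [89, 90, 13, 63]
pos 14: 89 -> hit
pos 15: 51 -> miss, evict 90, frames [13, 63, 89, 51]
At position 15, page 90 is evicted.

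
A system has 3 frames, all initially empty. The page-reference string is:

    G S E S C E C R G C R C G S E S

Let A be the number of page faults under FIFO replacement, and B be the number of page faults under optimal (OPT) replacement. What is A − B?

Under FIFO: F F F . F . . F F . . . . F F . → 8 faults.
Under OPT: F F F . F . . F . . . . . F F . → 7 faults.
A − B = 8 − 7 = 1.

1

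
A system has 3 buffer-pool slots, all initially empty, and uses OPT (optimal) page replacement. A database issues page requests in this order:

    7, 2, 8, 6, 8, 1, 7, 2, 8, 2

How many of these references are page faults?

6

7: fault, frames [7]
2: fault, frames [7, 2]
8: fault, frames [7, 2, 8]
6: fault, evict 2, frames [7, 8, 6]
8: hit
1: fault, evict 6, frames [7, 8, 1]
7: hit
2: fault, evict 1, frames [7, 8, 2]
8: hit
2: hit
Page faults: 6.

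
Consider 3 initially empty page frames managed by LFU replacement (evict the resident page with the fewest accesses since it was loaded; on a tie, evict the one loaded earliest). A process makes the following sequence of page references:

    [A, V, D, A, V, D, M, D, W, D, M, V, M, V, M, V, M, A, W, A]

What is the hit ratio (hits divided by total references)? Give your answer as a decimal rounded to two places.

A -> fault, frames (A)
V -> fault, frames (A V)
D -> fault, frames (A V D)
A -> hit
V -> hit
D -> hit
M -> fault, evict A, frames (V D M)
D -> hit
W -> fault, evict M, frames (V D W)
D -> hit
M -> fault, evict W, frames (V D M)
V -> hit
M -> hit
V -> hit
M -> hit
V -> hit
M -> hit
A -> fault, evict D, frames (V M A)
W -> fault, evict A, frames (V M W)
A -> fault, evict W, frames (V M A)
Hits: 11 of 20 references → 11/20 = 0.5500.

0.55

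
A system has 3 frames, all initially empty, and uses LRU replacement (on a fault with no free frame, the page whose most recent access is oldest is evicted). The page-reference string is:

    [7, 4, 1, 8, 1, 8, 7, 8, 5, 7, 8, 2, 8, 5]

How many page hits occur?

6

7: fault, frames (7)
4: fault, frames (7 4)
1: fault, frames (7 4 1)
8: fault, evict 7, frames (4 1 8)
1: hit
8: hit
7: fault, evict 4, frames (1 8 7)
8: hit
5: fault, evict 1, frames (7 8 5)
7: hit
8: hit
2: fault, evict 5, frames (7 8 2)
8: hit
5: fault, evict 7, frames (2 8 5)
Hits: 6.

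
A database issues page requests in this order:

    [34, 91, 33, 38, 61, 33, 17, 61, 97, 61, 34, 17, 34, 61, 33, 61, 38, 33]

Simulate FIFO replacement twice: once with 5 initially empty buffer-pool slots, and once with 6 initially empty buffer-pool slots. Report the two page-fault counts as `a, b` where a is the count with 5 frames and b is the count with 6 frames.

5 frames: F F F F F . F . F . F . . . F . F . → 10 faults.
6 frames: F F F F F . F . F . F . . . . . . . → 8 faults.
8 < 10: adding a frame reduced faults, as is typical.

10, 8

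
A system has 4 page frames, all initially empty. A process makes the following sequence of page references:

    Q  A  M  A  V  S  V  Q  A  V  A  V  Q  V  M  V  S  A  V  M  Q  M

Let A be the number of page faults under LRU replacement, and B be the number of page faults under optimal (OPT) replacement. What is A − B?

Under LRU: F F F . F F . F . . . . . . F . F F . . F . → 10 faults.
Under OPT: F F F . F F . . . . . . . . F . . . . . F . → 7 faults.
A − B = 10 − 7 = 3.

3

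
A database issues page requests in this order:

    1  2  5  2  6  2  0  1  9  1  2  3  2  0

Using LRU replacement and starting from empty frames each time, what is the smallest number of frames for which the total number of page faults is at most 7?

5

f=1: 14 faults
f=2: 10 faults
f=3: 10 faults
f=4: 9 faults
f=5: 7 faults
f=6: 7 faults
f=7: 7 faults
Smallest f with faults ≤ 7 is 5.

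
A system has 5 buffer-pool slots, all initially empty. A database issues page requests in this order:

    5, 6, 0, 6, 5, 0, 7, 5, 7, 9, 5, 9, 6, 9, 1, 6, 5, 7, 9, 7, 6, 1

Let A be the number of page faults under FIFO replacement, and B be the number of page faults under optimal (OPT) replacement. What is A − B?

2

Under FIFO: F F F . . . F . . F . . . . F . F . . . F . → 8 faults.
Under OPT: F F F . . . F . . F . . . . F . . . . . . . → 6 faults.
A − B = 8 − 6 = 2.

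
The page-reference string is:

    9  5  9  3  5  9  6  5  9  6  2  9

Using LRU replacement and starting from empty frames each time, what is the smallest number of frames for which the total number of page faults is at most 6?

3

f=1: 12 faults
f=2: 11 faults
f=3: 5 faults
f=4: 5 faults
f=5: 5 faults
Smallest f with faults ≤ 6 is 3.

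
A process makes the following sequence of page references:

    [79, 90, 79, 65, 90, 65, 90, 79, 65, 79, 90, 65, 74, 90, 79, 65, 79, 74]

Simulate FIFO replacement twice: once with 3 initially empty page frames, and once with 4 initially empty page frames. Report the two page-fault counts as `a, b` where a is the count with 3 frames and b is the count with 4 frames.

3 frames: F F . F . . . . . . . . F . F . . . → 5 faults.
4 frames: F F . F . . . . . . . . F . . . . . → 4 faults.
4 < 5: adding a frame reduced faults, as is typical.

5, 4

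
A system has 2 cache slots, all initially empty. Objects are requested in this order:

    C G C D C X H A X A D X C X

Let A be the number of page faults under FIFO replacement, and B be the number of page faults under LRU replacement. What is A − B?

Under FIFO: F F . F F F F F F . F . F F → 11 faults.
Under LRU: F F . F . F F F F . F F F . → 10 faults.
A − B = 11 − 10 = 1.

1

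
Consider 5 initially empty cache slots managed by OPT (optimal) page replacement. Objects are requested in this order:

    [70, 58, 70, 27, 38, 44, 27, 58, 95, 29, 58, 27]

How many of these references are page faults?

70 → fault, frames [70]
58 → fault, frames [70, 58]
70 → hit
27 → fault, frames [70, 58, 27]
38 → fault, frames [70, 58, 27, 38]
44 → fault, frames [70, 58, 27, 38, 44]
27 → hit
58 → hit
95 → fault, evict 44, frames [70, 58, 27, 38, 95]
29 → fault, evict 95, frames [70, 58, 27, 38, 29]
58 → hit
27 → hit
Page faults: 7.

7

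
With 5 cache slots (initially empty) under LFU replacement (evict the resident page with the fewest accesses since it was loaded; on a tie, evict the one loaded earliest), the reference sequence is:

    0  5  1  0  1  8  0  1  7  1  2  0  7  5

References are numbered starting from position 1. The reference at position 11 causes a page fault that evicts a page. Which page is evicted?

5

pos 1: 0 -> miss, frames (0)
pos 2: 5 -> miss, frames (0 5)
pos 3: 1 -> miss, frames (0 5 1)
pos 4: 0 -> hit
pos 5: 1 -> hit
pos 6: 8 -> miss, frames (0 5 1 8)
pos 7: 0 -> hit
pos 8: 1 -> hit
pos 9: 7 -> miss, frames (0 5 1 8 7)
pos 10: 1 -> hit
pos 11: 2 -> miss, evict 5, frames (0 1 8 7 2)
At position 11, page 5 is evicted.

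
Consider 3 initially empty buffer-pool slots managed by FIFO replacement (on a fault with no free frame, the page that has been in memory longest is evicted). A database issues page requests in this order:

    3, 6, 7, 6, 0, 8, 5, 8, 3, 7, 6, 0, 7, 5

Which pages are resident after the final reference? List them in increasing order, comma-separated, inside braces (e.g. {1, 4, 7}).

3 → miss, frames [3]
6 → miss, frames [3, 6]
7 → miss, frames [3, 6, 7]
6 → hit
0 → miss, evict 3, frames [6, 7, 0]
8 → miss, evict 6, frames [7, 0, 8]
5 → miss, evict 7, frames [0, 8, 5]
8 → hit
3 → miss, evict 0, frames [8, 5, 3]
7 → miss, evict 8, frames [5, 3, 7]
6 → miss, evict 5, frames [3, 7, 6]
0 → miss, evict 3, frames [7, 6, 0]
7 → hit
5 → miss, evict 7, frames [6, 0, 5]

{0, 5, 6}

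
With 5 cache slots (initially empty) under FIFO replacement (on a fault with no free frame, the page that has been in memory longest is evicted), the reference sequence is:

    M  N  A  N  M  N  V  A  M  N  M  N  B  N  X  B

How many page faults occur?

M: miss, frames [M]
N: miss, frames [M, N]
A: miss, frames [M, N, A]
N: hit
M: hit
N: hit
V: miss, frames [M, N, A, V]
A: hit
M: hit
N: hit
M: hit
N: hit
B: miss, frames [M, N, A, V, B]
N: hit
X: miss, evict M, frames [N, A, V, B, X]
B: hit
Page faults: 6.

6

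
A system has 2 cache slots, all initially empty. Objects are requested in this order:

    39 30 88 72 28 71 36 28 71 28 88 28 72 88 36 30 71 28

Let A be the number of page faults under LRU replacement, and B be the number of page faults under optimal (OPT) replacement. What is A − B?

Under LRU: F F F F F F F F F . F . F F F F F F → 16 faults.
Under OPT: F F F F F F F . F . F . F . F F F F → 14 faults.
A − B = 16 − 14 = 2.

2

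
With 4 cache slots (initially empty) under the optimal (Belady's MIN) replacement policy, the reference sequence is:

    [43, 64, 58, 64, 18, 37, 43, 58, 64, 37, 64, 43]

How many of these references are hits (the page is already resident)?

43 → fault, frames {43}
64 → fault, frames {43,64}
58 → fault, frames {43,64,58}
64 → hit
18 → fault, frames {43,64,58,18}
37 → fault, evict 18, frames {43,64,58,37}
43 → hit
58 → hit
64 → hit
37 → hit
64 → hit
43 → hit
Hits: 7.

7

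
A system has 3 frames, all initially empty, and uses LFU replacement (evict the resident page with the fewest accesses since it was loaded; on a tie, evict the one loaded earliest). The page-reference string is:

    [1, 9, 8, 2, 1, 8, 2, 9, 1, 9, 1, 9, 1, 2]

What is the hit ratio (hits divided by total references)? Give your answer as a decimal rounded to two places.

1: miss, frames (1)
9: miss, frames (1 9)
8: miss, frames (1 9 8)
2: miss, evict 1, frames (9 8 2)
1: miss, evict 9, frames (8 2 1)
8: hit
2: hit
9: miss, evict 1, frames (8 2 9)
1: miss, evict 9, frames (8 2 1)
9: miss, evict 1, frames (8 2 9)
1: miss, evict 9, frames (8 2 1)
9: miss, evict 1, frames (8 2 9)
1: miss, evict 9, frames (8 2 1)
2: hit
Hits: 3 of 14 references → 3/14 = 0.2143.

0.21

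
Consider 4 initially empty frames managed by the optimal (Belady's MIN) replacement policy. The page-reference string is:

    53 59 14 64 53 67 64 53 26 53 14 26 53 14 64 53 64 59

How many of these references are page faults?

53 -> fault, frames [53]
59 -> fault, frames [53, 59]
14 -> fault, frames [53, 59, 14]
64 -> fault, frames [53, 59, 14, 64]
53 -> hit
67 -> fault, evict 59, frames [53, 14, 64, 67]
64 -> hit
53 -> hit
26 -> fault, evict 67, frames [53, 14, 64, 26]
53 -> hit
14 -> hit
26 -> hit
53 -> hit
14 -> hit
64 -> hit
53 -> hit
64 -> hit
59 -> fault, evict 26, frames [53, 14, 64, 59]
Page faults: 7.

7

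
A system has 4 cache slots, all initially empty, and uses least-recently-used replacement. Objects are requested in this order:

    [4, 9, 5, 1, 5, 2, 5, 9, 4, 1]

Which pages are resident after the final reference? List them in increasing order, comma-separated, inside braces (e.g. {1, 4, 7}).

4 → miss, frames {4}
9 → miss, frames {4,9}
5 → miss, frames {4,9,5}
1 → miss, frames {4,9,5,1}
5 → hit
2 → miss, evict 4, frames {9,1,5,2}
5 → hit
9 → hit
4 → miss, evict 1, frames {2,5,9,4}
1 → miss, evict 2, frames {5,9,4,1}

{1, 4, 5, 9}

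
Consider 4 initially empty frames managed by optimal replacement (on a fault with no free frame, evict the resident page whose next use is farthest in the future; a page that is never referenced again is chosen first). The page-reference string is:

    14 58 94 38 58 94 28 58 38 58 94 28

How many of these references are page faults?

5

14 -> fault, frames (14)
58 -> fault, frames (14 58)
94 -> fault, frames (14 58 94)
38 -> fault, frames (14 58 94 38)
58 -> hit
94 -> hit
28 -> fault, evict 14, frames (58 94 38 28)
58 -> hit
38 -> hit
58 -> hit
94 -> hit
28 -> hit
Page faults: 5.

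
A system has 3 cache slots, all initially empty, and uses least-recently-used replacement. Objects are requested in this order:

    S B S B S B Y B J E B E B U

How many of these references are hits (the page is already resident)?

S -> miss, frames (S)
B -> miss, frames (S B)
S -> hit
B -> hit
S -> hit
B -> hit
Y -> miss, frames (S B Y)
B -> hit
J -> miss, evict S, frames (Y B J)
E -> miss, evict Y, frames (B J E)
B -> hit
E -> hit
B -> hit
U -> miss, evict J, frames (E B U)
Hits: 8.

8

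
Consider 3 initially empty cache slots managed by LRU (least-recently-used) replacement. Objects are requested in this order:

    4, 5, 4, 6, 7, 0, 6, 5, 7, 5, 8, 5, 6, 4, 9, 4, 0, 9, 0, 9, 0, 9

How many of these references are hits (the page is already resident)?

4 → miss, frames (4)
5 → miss, frames (4 5)
4 → hit
6 → miss, frames (5 4 6)
7 → miss, evict 5, frames (4 6 7)
0 → miss, evict 4, frames (6 7 0)
6 → hit
5 → miss, evict 7, frames (0 6 5)
7 → miss, evict 0, frames (6 5 7)
5 → hit
8 → miss, evict 6, frames (7 5 8)
5 → hit
6 → miss, evict 7, frames (8 5 6)
4 → miss, evict 8, frames (5 6 4)
9 → miss, evict 5, frames (6 4 9)
4 → hit
0 → miss, evict 6, frames (9 4 0)
9 → hit
0 → hit
9 → hit
0 → hit
9 → hit
Hits: 10.

10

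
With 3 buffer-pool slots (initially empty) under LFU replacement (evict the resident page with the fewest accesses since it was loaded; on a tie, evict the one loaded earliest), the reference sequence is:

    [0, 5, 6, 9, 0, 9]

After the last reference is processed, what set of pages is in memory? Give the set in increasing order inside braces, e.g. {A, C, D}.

0 → miss, frames (0)
5 → miss, frames (0 5)
6 → miss, frames (0 5 6)
9 → miss, evict 0, frames (5 6 9)
0 → miss, evict 5, frames (6 9 0)
9 → hit

{0, 6, 9}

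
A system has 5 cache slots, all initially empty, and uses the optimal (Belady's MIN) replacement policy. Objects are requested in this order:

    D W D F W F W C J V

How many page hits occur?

D → fault, frames {D}
W → fault, frames {D,W}
D → hit
F → fault, frames {D,W,F}
W → hit
F → hit
W → hit
C → fault, frames {D,W,F,C}
J → fault, frames {D,W,F,C,J}
V → fault, evict J, frames {D,W,F,C,V}
Hits: 4.

4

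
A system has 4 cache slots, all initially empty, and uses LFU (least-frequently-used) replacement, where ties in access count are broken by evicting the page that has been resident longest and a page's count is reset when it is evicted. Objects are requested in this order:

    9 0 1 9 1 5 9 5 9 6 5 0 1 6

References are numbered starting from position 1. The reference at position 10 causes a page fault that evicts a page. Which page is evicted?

pos 1: 9: miss, frames {9}
pos 2: 0: miss, frames {9,0}
pos 3: 1: miss, frames {9,0,1}
pos 4: 9: hit
pos 5: 1: hit
pos 6: 5: miss, frames {9,0,1,5}
pos 7: 9: hit
pos 8: 5: hit
pos 9: 9: hit
pos 10: 6: miss, evict 0, frames {9,1,5,6}
At position 10, page 0 is evicted.

0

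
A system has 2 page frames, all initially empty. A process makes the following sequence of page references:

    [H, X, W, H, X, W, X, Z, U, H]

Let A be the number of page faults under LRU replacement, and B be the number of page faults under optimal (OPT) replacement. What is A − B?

Under LRU: F F F F F F . F F F → 9 faults.
Under OPT: F F F . F . . F F F → 7 faults.
A − B = 9 − 7 = 2.

2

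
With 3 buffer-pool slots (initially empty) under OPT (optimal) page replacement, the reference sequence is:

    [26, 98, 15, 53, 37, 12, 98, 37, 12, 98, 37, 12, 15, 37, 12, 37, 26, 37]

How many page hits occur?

26 -> fault, frames (26)
98 -> fault, frames (26 98)
15 -> fault, frames (26 98 15)
53 -> fault, evict 26, frames (98 15 53)
37 -> fault, evict 53, frames (98 15 37)
12 -> fault, evict 15, frames (98 37 12)
98 -> hit
37 -> hit
12 -> hit
98 -> hit
37 -> hit
12 -> hit
15 -> fault, evict 98, frames (37 12 15)
37 -> hit
12 -> hit
37 -> hit
26 -> fault, evict 15, frames (37 12 26)
37 -> hit
Hits: 10.

10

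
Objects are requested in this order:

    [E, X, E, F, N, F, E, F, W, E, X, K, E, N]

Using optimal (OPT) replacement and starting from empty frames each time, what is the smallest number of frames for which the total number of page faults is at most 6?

4

f=1: 14 faults
f=2: 9 faults
f=3: 7 faults
f=4: 6 faults
f=5: 6 faults
f=6: 6 faults
Smallest f with faults ≤ 6 is 4.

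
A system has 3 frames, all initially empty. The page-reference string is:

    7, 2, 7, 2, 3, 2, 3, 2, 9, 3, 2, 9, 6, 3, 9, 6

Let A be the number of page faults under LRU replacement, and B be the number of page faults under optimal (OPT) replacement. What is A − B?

Under LRU: F F . . F . . . F . . . F F . . → 6 faults.
Under OPT: F F . . F . . . F . . . F . . . → 5 faults.
A − B = 6 − 5 = 1.

1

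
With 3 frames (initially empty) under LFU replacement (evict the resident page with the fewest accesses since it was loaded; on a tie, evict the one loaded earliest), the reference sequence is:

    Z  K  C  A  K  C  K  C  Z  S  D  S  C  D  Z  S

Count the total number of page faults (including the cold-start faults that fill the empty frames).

11

Z → fault, frames {Z}
K → fault, frames {Z,K}
C → fault, frames {Z,K,C}
A → fault, evict Z, frames {K,C,A}
K → hit
C → hit
K → hit
C → hit
Z → fault, evict A, frames {K,C,Z}
S → fault, evict Z, frames {K,C,S}
D → fault, evict S, frames {K,C,D}
S → fault, evict D, frames {K,C,S}
C → hit
D → fault, evict S, frames {K,C,D}
Z → fault, evict D, frames {K,C,Z}
S → fault, evict Z, frames {K,C,S}
Page faults: 11.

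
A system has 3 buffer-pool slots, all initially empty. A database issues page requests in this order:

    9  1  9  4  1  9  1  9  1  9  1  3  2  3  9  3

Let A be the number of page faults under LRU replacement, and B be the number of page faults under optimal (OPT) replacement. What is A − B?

1

Under LRU: F F . F . . . . . . . F F . F . → 6 faults.
Under OPT: F F . F . . . . . . . F F . . . → 5 faults.
A − B = 6 − 5 = 1.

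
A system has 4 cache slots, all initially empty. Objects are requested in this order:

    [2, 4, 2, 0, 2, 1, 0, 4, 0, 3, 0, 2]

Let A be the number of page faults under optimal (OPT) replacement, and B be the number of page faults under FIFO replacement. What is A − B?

Under OPT: F F . F . F . . . F . . → 5 faults.
Under FIFO: F F . F . F . . . F . F → 6 faults.
A − B = 5 − 6 = -1.

-1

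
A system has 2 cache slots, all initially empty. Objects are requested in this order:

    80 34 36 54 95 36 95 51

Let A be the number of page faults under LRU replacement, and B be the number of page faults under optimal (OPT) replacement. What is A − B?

1

Under LRU: F F F F F F . F → 7 faults.
Under OPT: F F F F F . . F → 6 faults.
A − B = 7 − 6 = 1.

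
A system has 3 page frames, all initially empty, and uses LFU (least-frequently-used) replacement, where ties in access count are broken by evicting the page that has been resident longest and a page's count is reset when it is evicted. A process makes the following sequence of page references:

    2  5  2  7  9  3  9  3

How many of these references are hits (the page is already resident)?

3

2 -> fault, frames [2]
5 -> fault, frames [2, 5]
2 -> hit
7 -> fault, frames [2, 5, 7]
9 -> fault, evict 5, frames [2, 7, 9]
3 -> fault, evict 7, frames [2, 9, 3]
9 -> hit
3 -> hit
Hits: 3.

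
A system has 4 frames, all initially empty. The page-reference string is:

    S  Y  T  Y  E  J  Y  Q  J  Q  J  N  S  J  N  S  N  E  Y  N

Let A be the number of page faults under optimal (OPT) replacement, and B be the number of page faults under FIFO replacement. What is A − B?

Under OPT: F F F . F F . F . . . F . . . . . . F . → 8 faults.
Under FIFO: F F F . F F . F . . . F F . . . . F F . → 10 faults.
A − B = 8 − 10 = -2.

-2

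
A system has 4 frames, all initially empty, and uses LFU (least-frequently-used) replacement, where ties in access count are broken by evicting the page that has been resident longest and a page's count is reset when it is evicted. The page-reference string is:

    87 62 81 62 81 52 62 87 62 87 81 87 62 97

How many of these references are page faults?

87 → miss, frames {87}
62 → miss, frames {87,62}
81 → miss, frames {87,62,81}
62 → hit
81 → hit
52 → miss, frames {87,62,81,52}
62 → hit
87 → hit
62 → hit
87 → hit
81 → hit
87 → hit
62 → hit
97 → miss, evict 52, frames {87,62,81,97}
Page faults: 5.

5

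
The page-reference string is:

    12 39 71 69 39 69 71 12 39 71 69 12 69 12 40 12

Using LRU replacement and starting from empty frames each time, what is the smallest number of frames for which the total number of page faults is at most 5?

f=1: 16 faults
f=2: 12 faults
f=3: 9 faults
f=4: 5 faults
f=5: 5 faults
Smallest f with faults ≤ 5 is 4.

4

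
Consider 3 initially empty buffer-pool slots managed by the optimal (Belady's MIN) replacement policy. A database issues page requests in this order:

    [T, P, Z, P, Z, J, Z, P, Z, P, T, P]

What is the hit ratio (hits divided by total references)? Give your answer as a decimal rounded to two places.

T → miss, frames [T]
P → miss, frames [T, P]
Z → miss, frames [T, P, Z]
P → hit
Z → hit
J → miss, evict T, frames [P, Z, J]
Z → hit
P → hit
Z → hit
P → hit
T → miss, evict J, frames [P, Z, T]
P → hit
Hits: 7 of 12 references → 7/12 = 0.5833.

0.58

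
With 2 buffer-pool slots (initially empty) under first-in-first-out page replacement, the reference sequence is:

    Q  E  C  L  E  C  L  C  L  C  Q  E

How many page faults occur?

9

Q: miss, frames [Q]
E: miss, frames [Q, E]
C: miss, evict Q, frames [E, C]
L: miss, evict E, frames [C, L]
E: miss, evict C, frames [L, E]
C: miss, evict L, frames [E, C]
L: miss, evict E, frames [C, L]
C: hit
L: hit
C: hit
Q: miss, evict C, frames [L, Q]
E: miss, evict L, frames [Q, E]
Page faults: 9.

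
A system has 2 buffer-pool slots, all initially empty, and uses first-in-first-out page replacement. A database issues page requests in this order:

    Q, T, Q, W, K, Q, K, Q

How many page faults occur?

Q: fault, frames (Q)
T: fault, frames (Q T)
Q: hit
W: fault, evict Q, frames (T W)
K: fault, evict T, frames (W K)
Q: fault, evict W, frames (K Q)
K: hit
Q: hit
Page faults: 5.

5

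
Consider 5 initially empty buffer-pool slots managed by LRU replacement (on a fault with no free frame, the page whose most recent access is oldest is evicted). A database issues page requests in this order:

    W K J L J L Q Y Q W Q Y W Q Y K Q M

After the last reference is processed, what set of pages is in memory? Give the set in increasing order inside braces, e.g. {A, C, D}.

W → fault, frames [W]
K → fault, frames [W, K]
J → fault, frames [W, K, J]
L → fault, frames [W, K, J, L]
J → hit
L → hit
Q → fault, frames [W, K, J, L, Q]
Y → fault, evict W, frames [K, J, L, Q, Y]
Q → hit
W → fault, evict K, frames [J, L, Y, Q, W]
Q → hit
Y → hit
W → hit
Q → hit
Y → hit
K → fault, evict J, frames [L, W, Q, Y, K]
Q → hit
M → fault, evict L, frames [W, Y, K, Q, M]

{K, M, Q, W, Y}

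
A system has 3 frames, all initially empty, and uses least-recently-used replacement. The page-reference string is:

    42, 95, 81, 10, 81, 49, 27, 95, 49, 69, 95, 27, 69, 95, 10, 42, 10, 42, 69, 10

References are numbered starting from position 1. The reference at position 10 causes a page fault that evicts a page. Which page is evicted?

27

pos 1: 42 → miss, frames [42]
pos 2: 95 → miss, frames [42, 95]
pos 3: 81 → miss, frames [42, 95, 81]
pos 4: 10 → miss, evict 42, frames [95, 81, 10]
pos 5: 81 → hit
pos 6: 49 → miss, evict 95, frames [10, 81, 49]
pos 7: 27 → miss, evict 10, frames [81, 49, 27]
pos 8: 95 → miss, evict 81, frames [49, 27, 95]
pos 9: 49 → hit
pos 10: 69 → miss, evict 27, frames [95, 49, 69]
At position 10, page 27 is evicted.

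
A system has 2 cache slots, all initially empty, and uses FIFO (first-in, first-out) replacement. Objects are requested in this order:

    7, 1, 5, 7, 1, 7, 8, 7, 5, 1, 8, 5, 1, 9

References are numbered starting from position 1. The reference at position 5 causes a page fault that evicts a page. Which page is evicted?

pos 1: 7: miss, frames [7]
pos 2: 1: miss, frames [7, 1]
pos 3: 5: miss, evict 7, frames [1, 5]
pos 4: 7: miss, evict 1, frames [5, 7]
pos 5: 1: miss, evict 5, frames [7, 1]
At position 5, page 5 is evicted.

5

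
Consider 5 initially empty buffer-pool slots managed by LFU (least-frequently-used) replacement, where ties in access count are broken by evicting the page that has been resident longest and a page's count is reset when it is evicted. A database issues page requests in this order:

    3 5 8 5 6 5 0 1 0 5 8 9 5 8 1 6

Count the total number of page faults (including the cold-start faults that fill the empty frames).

3 -> fault, frames [3]
5 -> fault, frames [3, 5]
8 -> fault, frames [3, 5, 8]
5 -> hit
6 -> fault, frames [3, 5, 8, 6]
5 -> hit
0 -> fault, frames [3, 5, 8, 6, 0]
1 -> fault, evict 3, frames [5, 8, 6, 0, 1]
0 -> hit
5 -> hit
8 -> hit
9 -> fault, evict 6, frames [5, 8, 0, 1, 9]
5 -> hit
8 -> hit
1 -> hit
6 -> fault, evict 9, frames [5, 8, 0, 1, 6]
Page faults: 8.

8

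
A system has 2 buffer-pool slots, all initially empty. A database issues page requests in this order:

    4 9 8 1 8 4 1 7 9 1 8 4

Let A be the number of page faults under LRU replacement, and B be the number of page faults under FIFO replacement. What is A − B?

1

Under LRU: F F F F . F F F F F F F → 11 faults.
Under FIFO: F F F F . F . F F F F F → 10 faults.
A − B = 11 − 10 = 1.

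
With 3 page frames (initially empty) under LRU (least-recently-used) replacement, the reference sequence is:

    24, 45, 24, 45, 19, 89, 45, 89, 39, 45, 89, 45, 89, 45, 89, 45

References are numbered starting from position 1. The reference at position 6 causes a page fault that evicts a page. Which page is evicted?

pos 1: 24 → fault, frames (24)
pos 2: 45 → fault, frames (24 45)
pos 3: 24 → hit
pos 4: 45 → hit
pos 5: 19 → fault, frames (24 45 19)
pos 6: 89 → fault, evict 24, frames (45 19 89)
At position 6, page 24 is evicted.

24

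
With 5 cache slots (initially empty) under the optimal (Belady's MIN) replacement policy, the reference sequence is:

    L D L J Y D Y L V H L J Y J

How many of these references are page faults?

L → fault, frames {L}
D → fault, frames {L,D}
L → hit
J → fault, frames {L,D,J}
Y → fault, frames {L,D,J,Y}
D → hit
Y → hit
L → hit
V → fault, frames {L,D,J,Y,V}
H → fault, evict V, frames {L,D,J,Y,H}
L → hit
J → hit
Y → hit
J → hit
Page faults: 6.

6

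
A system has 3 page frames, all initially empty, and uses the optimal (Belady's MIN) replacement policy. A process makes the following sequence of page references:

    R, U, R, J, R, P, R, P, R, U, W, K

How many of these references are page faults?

6

R -> fault, frames (R)
U -> fault, frames (R U)
R -> hit
J -> fault, frames (R U J)
R -> hit
P -> fault, evict J, frames (R U P)
R -> hit
P -> hit
R -> hit
U -> hit
W -> fault, evict P, frames (R U W)
K -> fault, evict W, frames (R U K)
Page faults: 6.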